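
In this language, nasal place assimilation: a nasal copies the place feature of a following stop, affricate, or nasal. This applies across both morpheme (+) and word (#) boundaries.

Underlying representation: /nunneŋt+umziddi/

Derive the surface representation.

/ŋ/ before /t/ (alveolar) → [n]

[nunnent+umziddi]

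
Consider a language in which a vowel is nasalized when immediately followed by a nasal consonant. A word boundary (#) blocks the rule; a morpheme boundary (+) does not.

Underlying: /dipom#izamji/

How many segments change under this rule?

2

/o/ before nasal /m/ → [õ]
/a/ before nasal /m/ → [ã]
2 segments change.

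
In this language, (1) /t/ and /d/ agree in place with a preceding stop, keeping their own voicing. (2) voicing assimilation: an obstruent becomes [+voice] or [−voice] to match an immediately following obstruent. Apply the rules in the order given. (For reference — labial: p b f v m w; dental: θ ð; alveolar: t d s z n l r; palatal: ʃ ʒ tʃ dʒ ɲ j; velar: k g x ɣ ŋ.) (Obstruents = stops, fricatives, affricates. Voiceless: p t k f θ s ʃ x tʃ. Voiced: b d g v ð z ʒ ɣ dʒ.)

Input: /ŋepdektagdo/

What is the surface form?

Rule 1: /d/ after /p/ (labial) → [b]
Rule 1: /t/ after /k/ (velar) → [k]
Rule 1: /d/ after /g/ (velar) → [g]
After rule 1: ŋepbekkaggo
Rule 2: /p/ before /b/ (voiced) → [b]

[ŋebbekkaggo]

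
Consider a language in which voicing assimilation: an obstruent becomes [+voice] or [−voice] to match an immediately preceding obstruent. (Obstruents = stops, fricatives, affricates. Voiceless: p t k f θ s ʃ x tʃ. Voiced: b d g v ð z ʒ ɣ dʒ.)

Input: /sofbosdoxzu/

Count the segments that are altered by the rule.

3

/b/ after /f/ (voiceless) → [p]
/d/ after /s/ (voiceless) → [t]
/z/ after /x/ (voiceless) → [s]
3 segments change.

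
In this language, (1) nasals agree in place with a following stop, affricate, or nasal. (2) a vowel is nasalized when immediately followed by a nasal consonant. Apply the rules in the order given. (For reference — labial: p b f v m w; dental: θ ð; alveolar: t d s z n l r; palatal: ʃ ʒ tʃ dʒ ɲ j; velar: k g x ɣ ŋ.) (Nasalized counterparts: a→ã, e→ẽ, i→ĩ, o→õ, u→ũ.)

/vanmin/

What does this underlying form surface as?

[vãmmĩn]

Rule 1: /n/ before /m/ (labial) → [m]
After rule 1: vammin
Rule 2: /a/ before nasal /m/ → [ã]
Rule 2: /i/ before nasal /n/ → [ĩ]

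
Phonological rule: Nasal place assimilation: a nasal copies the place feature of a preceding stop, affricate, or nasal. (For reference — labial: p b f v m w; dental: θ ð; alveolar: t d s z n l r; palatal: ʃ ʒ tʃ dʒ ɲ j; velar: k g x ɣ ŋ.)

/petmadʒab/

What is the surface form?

/m/ after /t/ (alveolar) → [n]

[petnadʒab]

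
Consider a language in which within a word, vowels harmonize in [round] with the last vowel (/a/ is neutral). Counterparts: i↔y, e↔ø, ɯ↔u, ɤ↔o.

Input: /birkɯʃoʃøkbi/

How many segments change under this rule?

/o/ harmonizes with /i/ ([-round]) → [ɤ]
/ø/ harmonizes with /i/ ([-round]) → [e]
2 segments change.

2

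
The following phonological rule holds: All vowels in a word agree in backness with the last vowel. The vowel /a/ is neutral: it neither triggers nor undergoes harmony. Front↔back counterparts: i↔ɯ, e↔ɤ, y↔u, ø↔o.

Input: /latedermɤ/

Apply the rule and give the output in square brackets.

[latɤdɤrmɤ]

/e/ harmonizes with /ɤ/ ([+back]) → [ɤ]
/e/ harmonizes with /ɤ/ ([+back]) → [ɤ]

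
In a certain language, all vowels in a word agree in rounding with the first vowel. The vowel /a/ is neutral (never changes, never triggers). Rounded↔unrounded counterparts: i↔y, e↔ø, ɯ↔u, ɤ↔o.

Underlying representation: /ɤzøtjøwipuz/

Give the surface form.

/ø/ harmonizes with /ɤ/ ([-round]) → [e]
/ø/ harmonizes with /ɤ/ ([-round]) → [e]
/u/ harmonizes with /ɤ/ ([-round]) → [ɯ]

[ɤzetjewipɯz]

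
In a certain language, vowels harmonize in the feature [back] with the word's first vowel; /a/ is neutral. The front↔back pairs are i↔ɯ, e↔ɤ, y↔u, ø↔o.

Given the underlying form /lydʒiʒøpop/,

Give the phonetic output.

/o/ harmonizes with /y/ ([-back]) → [ø]

[lydʒiʒøpøp]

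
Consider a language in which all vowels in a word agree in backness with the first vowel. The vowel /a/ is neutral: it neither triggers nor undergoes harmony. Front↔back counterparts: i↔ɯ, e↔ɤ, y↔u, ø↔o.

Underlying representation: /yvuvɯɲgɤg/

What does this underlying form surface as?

/u/ harmonizes with /y/ ([-back]) → [y]
/ɯ/ harmonizes with /y/ ([-back]) → [i]
/ɤ/ harmonizes with /y/ ([-back]) → [e]

[yvyviɲgeg]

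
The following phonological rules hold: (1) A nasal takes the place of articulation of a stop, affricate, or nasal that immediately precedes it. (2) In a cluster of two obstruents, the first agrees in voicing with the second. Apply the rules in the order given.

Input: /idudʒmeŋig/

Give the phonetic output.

[idudʒɲeŋig]

Rule 1: /m/ after /dʒ/ (palatal) → [ɲ]
After rule 1: idudʒɲeŋig
Rule 2: no segment meets the rule's conditions; no change.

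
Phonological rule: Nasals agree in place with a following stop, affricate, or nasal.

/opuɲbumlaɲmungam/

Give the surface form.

[opumbumlammuŋgam]

/ɲ/ before /b/ (labial) → [m]
/ɲ/ before /m/ (labial) → [m]
/n/ before /g/ (velar) → [ŋ]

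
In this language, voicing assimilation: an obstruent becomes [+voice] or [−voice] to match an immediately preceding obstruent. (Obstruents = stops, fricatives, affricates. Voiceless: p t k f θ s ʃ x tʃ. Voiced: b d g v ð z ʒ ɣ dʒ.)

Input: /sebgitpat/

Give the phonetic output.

[sebgitpat]

no segment meets the rule's conditions; no change.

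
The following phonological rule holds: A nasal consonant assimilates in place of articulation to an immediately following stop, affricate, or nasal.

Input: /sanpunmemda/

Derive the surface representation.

[sampummenda]

/n/ before /p/ (labial) → [m]
/n/ before /m/ (labial) → [m]
/m/ before /d/ (alveolar) → [n]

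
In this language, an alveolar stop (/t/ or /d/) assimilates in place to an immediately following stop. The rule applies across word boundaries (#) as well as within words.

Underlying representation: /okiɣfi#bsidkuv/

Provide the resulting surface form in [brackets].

[okiɣfi#bsigkuv]

/d/ before /k/ (velar) → [g]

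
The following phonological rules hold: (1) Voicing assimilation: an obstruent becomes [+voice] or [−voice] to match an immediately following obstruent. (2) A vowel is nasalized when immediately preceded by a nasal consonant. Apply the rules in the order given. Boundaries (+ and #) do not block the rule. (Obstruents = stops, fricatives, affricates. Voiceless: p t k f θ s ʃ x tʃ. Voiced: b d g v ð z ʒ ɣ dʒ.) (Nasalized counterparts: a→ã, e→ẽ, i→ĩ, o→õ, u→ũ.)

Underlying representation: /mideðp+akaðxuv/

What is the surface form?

[mĩdeθp+akaθxuv]

Rule 1: /ð/ before /p/ (voiceless) → [θ]
Rule 1: /ð/ before /x/ (voiceless) → [θ]
After rule 1: mideθp+akaθxuv
Rule 2: /i/ after nasal /m/ → [ĩ]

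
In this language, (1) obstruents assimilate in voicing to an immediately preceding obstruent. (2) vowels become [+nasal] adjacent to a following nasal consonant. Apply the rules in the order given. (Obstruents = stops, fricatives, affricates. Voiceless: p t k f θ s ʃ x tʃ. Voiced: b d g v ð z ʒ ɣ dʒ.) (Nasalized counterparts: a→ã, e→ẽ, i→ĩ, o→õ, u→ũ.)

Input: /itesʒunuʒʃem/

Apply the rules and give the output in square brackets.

Rule 1: /ʒ/ after /s/ (voiceless) → [ʃ]
Rule 1: /ʃ/ after /ʒ/ (voiced) → [ʒ]
After rule 1: itesʃunuʒʒem
Rule 2: /u/ before nasal /n/ → [ũ]
Rule 2: /e/ before nasal /m/ → [ẽ]

[itesʃũnuʒʒẽm]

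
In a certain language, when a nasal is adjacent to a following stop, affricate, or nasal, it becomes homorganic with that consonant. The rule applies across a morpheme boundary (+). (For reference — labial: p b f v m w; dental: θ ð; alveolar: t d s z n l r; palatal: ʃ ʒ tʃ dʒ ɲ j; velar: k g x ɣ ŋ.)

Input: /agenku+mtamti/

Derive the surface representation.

[ageŋku+ntanti]

/n/ before /k/ (velar) → [ŋ]
/m/ before /t/ (alveolar) → [n]
/m/ before /t/ (alveolar) → [n]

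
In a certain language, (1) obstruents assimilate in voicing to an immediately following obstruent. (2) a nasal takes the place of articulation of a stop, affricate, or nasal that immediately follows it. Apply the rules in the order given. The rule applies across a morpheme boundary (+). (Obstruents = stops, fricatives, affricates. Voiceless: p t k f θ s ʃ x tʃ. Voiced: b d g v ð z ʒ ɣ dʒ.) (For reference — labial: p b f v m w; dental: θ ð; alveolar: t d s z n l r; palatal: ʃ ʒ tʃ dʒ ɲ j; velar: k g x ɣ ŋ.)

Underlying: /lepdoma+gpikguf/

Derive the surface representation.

[lebdoma+kpigguf]

Rule 1: /p/ before /d/ (voiced) → [b]
Rule 1: /g/ before /p/ (voiceless) → [k]
Rule 1: /k/ before /g/ (voiced) → [g]
After rule 1: lebdoma+kpigguf
Rule 2: no segment meets the rule's conditions; no change.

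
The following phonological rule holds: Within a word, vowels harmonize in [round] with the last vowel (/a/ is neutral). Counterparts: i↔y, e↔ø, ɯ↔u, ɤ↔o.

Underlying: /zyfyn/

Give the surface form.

[zyfyn]

no segment meets the rule's conditions; no change.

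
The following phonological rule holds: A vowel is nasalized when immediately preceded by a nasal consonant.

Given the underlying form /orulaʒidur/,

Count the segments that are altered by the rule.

No segment meets the rule's conditions.

0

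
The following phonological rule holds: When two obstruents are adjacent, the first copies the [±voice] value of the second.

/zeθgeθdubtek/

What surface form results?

/θ/ before /g/ (voiced) → [ð]
/θ/ before /d/ (voiced) → [ð]
/b/ before /t/ (voiceless) → [p]

[zeðgeðduptek]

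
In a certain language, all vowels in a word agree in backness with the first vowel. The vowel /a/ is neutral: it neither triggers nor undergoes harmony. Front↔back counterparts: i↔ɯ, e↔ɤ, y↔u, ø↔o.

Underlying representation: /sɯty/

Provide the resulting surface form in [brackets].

/y/ harmonizes with /ɯ/ ([+back]) → [u]

[sɯtu]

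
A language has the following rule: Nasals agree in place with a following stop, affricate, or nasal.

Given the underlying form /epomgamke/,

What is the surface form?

/m/ before /g/ (velar) → [ŋ]
/m/ before /k/ (velar) → [ŋ]

[epoŋgaŋke]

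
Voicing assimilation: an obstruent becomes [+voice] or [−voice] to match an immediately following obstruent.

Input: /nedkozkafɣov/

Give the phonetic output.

/d/ before /k/ (voiceless) → [t]
/z/ before /k/ (voiceless) → [s]
/f/ before /ɣ/ (voiced) → [v]

[netkoskavɣov]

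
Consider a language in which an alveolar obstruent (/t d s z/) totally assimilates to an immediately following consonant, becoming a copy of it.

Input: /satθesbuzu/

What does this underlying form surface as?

/t/ before /θ/ → [θ] (total assimilation)
/s/ before /b/ → [b] (total assimilation)

[saθθebbuzu]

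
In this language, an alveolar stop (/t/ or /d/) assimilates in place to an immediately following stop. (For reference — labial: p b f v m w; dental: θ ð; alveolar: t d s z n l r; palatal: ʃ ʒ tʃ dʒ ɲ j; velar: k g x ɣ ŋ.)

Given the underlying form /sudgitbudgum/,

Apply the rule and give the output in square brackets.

[suggipbuggum]

/d/ before /g/ (velar) → [g]
/t/ before /b/ (labial) → [p]
/d/ before /g/ (velar) → [g]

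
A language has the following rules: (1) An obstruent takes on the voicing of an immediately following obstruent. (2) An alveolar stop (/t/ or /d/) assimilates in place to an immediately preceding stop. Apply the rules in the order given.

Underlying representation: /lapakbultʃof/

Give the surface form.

Rule 1: /k/ before /b/ (voiced) → [g]
After rule 1: lapagbultʃof
Rule 2: no segment meets the rule's conditions; no change.

[lapagbultʃof]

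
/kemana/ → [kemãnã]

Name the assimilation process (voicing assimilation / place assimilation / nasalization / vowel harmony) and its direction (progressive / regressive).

/a/→[ã] /a/→[ã].
Each target copies a feature from the preceding segment, so the direction is progressive.

nasalization, progressive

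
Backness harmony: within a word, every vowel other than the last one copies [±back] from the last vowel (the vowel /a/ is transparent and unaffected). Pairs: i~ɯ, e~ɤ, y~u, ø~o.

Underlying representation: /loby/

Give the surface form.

/o/ harmonizes with /y/ ([-back]) → [ø]

[løby]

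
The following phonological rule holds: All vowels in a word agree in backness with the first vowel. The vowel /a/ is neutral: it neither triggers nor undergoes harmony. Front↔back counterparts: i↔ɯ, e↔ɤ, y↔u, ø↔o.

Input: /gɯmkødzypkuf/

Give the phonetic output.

/ø/ harmonizes with /ɯ/ ([+back]) → [o]
/y/ harmonizes with /ɯ/ ([+back]) → [u]

[gɯmkodzupkuf]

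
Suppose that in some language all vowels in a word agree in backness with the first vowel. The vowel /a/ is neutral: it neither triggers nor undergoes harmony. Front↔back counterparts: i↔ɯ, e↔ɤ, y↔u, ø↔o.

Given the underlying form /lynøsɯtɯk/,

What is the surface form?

/ɯ/ harmonizes with /y/ ([-back]) → [i]
/ɯ/ harmonizes with /y/ ([-back]) → [i]

[lynøsitik]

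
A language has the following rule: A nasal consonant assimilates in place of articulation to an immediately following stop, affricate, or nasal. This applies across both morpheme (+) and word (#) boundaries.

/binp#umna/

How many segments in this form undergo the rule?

2

/n/ before /p/ (labial) → [m]
/m/ before /n/ (alveolar) → [n]
2 segments change.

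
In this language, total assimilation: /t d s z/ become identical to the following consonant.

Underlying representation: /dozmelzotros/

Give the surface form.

[dommelzorros]

/z/ before /m/ → [m] (total assimilation)
/t/ before /r/ → [r] (total assimilation)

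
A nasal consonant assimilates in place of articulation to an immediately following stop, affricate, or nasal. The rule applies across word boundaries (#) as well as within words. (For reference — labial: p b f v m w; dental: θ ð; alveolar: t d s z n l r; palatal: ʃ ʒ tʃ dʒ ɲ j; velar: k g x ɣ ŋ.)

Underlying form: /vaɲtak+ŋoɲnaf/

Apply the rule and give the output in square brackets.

[vantak+ŋonnaf]

/ɲ/ before /t/ (alveolar) → [n]
/ɲ/ before /n/ (alveolar) → [n]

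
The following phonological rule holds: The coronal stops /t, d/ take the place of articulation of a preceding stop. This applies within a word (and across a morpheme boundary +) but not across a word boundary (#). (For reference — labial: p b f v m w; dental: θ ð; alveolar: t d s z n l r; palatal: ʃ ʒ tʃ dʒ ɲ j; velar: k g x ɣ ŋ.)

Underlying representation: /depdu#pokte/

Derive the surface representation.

/d/ after /p/ (labial) → [b]
/t/ after /k/ (velar) → [k]

[depbu#pokke]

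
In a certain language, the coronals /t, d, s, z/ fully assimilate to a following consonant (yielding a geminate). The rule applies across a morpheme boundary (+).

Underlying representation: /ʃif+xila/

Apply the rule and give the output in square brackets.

[ʃif+xila]

no segment meets the rule's conditions; no change.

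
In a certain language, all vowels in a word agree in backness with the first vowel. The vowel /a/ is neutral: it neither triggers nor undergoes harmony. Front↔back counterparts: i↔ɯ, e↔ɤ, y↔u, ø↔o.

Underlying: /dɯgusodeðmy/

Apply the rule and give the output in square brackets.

[dɯgusodɤðmu]

/e/ harmonizes with /ɯ/ ([+back]) → [ɤ]
/y/ harmonizes with /ɯ/ ([+back]) → [u]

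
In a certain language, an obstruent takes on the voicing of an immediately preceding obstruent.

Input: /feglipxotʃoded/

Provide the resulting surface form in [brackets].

no segment meets the rule's conditions; no change.

[feglipxotʃoded]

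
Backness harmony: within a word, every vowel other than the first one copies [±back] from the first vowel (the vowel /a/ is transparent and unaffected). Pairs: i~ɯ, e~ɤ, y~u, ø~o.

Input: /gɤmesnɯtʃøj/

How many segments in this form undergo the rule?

/e/ harmonizes with /ɤ/ ([+back]) → [ɤ]
/ø/ harmonizes with /ɤ/ ([+back]) → [o]
2 segments change.

2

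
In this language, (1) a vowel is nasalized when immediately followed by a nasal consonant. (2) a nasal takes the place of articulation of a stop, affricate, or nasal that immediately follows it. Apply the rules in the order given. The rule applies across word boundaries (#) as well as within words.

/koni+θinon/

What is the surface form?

[kõni+θĩnõn]

Rule 1: /o/ before nasal /n/ → [õ]
Rule 1: /i/ before nasal /n/ → [ĩ]
Rule 1: /o/ before nasal /n/ → [õ]
After rule 1: kõni+θĩnõn
Rule 2: no segment meets the rule's conditions; no change.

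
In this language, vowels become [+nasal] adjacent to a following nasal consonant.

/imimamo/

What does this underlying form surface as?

[ĩmĩmãmo]

/i/ before nasal /m/ → [ĩ]
/i/ before nasal /m/ → [ĩ]
/a/ before nasal /m/ → [ã]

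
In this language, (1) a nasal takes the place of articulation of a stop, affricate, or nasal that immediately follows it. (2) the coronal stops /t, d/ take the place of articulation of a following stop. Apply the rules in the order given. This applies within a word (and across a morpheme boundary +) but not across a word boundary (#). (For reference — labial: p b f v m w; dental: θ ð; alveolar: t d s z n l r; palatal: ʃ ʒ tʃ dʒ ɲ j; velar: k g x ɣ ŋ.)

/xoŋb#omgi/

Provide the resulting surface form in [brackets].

[xomb#oŋgi]

Rule 1: /ŋ/ before /b/ (labial) → [m]
Rule 1: /m/ before /g/ (velar) → [ŋ]
After rule 1: xomb#oŋgi
Rule 2: no segment meets the rule's conditions; no change.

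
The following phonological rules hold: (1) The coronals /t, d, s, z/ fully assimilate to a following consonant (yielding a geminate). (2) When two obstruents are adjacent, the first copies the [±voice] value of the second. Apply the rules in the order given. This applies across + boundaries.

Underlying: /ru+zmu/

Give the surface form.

[ru+mmu]

Rule 1: /z/ before /m/ → [m] (total assimilation)
After rule 1: ru+mmu
Rule 2: no segment meets the rule's conditions; no change.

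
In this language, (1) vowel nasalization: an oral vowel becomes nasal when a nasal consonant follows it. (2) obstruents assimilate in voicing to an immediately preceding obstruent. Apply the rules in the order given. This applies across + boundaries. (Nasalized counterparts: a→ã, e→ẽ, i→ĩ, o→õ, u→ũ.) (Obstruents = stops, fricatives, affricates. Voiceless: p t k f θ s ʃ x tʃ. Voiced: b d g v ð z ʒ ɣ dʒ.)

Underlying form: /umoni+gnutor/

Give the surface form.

[ũmõni+gnutor]

Rule 1: /u/ before nasal /m/ → [ũ]
Rule 1: /o/ before nasal /n/ → [õ]
After rule 1: ũmõni+gnutor
Rule 2: no segment meets the rule's conditions; no change.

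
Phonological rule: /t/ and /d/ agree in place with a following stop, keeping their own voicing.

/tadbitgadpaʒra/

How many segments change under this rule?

/d/ before /b/ (labial) → [b]
/t/ before /g/ (velar) → [k]
/d/ before /p/ (labial) → [b]
3 segments change.

3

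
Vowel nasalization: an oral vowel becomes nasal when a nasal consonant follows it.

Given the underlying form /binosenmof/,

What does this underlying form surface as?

/i/ before nasal /n/ → [ĩ]
/e/ before nasal /n/ → [ẽ]

[bĩnosẽnmof]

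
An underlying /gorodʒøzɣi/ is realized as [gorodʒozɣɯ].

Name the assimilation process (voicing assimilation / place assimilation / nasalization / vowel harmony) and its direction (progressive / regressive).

/ø/→[o] /i/→[ɯ].
Vowels agree with the first vowel, so the harmony is progressive.

vowel harmony, progressive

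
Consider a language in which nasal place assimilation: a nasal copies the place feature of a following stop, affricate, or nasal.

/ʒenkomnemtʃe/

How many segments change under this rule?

/n/ before /k/ (velar) → [ŋ]
/m/ before /n/ (alveolar) → [n]
/m/ before /tʃ/ (palatal) → [ɲ]
3 segments change.

3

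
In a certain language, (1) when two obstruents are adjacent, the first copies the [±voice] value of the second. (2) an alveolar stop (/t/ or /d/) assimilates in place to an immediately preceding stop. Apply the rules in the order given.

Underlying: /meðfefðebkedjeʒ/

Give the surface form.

[meθfevðepkedjeʒ]

Rule 1: /ð/ before /f/ (voiceless) → [θ]
Rule 1: /f/ before /ð/ (voiced) → [v]
Rule 1: /b/ before /k/ (voiceless) → [p]
After rule 1: meθfevðepkedjeʒ
Rule 2: no segment meets the rule's conditions; no change.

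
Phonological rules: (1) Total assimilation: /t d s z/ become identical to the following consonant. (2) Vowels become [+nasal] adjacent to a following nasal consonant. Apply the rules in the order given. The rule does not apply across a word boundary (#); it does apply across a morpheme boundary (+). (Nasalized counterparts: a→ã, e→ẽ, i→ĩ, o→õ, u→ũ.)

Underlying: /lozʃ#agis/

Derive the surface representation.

[loʃʃ#agis]

Rule 1: /z/ before /ʃ/ → [ʃ] (total assimilation)
After rule 1: loʃʃ#agis
Rule 2: no segment meets the rule's conditions; no change.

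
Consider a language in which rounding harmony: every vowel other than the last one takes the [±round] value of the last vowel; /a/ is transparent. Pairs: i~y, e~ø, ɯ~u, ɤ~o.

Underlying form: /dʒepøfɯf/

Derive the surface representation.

[dʒepefɯf]

/ø/ harmonizes with /ɯ/ ([-round]) → [e]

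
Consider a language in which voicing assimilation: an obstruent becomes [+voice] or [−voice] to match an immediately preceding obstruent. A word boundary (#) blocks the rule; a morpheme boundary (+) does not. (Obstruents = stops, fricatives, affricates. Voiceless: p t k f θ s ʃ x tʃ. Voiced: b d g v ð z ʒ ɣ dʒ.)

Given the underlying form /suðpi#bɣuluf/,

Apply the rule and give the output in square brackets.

[suðbi#bɣuluf]

/p/ after /ð/ (voiced) → [b]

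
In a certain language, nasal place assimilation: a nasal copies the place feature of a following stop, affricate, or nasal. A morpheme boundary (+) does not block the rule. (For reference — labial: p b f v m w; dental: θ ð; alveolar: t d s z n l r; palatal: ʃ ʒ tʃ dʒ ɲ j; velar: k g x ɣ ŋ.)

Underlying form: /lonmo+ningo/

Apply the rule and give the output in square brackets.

/n/ before /m/ (labial) → [m]
/n/ before /g/ (velar) → [ŋ]

[lommo+niŋgo]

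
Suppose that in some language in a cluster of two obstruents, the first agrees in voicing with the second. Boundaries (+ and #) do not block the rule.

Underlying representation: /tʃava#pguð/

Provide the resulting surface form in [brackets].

/p/ before /g/ (voiced) → [b]

[tʃava#bguð]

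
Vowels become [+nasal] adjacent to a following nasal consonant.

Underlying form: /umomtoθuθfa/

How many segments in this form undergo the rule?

/u/ before nasal /m/ → [ũ]
/o/ before nasal /m/ → [õ]
2 segments change.

2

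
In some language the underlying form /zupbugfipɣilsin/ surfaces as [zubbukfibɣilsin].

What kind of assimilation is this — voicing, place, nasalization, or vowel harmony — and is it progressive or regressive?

/p/→[b] /g/→[k] /p/→[b].
Each target copies a feature from the following segment, so the direction is regressive.

voicing assimilation, regressive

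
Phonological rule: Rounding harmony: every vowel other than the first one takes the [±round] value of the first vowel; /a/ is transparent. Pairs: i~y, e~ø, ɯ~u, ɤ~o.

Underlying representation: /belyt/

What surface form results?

[belit]

/y/ harmonizes with /e/ ([-round]) → [i]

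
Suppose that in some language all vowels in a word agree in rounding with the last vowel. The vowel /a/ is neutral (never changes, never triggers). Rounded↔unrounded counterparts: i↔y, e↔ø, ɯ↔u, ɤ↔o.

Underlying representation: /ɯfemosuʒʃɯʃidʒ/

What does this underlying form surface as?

/o/ harmonizes with /i/ ([-round]) → [ɤ]
/u/ harmonizes with /i/ ([-round]) → [ɯ]

[ɯfemɤsɯʒʃɯʃidʒ]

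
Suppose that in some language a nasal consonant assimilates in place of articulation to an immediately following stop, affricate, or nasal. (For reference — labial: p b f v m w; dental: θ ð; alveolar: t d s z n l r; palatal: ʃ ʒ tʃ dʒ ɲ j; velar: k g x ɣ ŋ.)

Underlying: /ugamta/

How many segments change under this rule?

1

/m/ before /t/ (alveolar) → [n]
1 segment changes.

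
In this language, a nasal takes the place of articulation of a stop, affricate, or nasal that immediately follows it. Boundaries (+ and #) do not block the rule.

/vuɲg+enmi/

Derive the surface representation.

/ɲ/ before /g/ (velar) → [ŋ]
/n/ before /m/ (labial) → [m]

[vuŋg+emmi]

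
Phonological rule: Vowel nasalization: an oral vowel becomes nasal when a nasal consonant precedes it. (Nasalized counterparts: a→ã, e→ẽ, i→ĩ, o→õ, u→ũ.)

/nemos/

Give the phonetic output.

[nẽmõs]

/e/ after nasal /n/ → [ẽ]
/o/ after nasal /m/ → [õ]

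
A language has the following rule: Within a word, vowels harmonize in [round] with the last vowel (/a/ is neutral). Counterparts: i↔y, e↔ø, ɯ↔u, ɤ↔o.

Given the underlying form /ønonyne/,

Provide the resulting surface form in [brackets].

/ø/ harmonizes with /e/ ([-round]) → [e]
/o/ harmonizes with /e/ ([-round]) → [ɤ]
/y/ harmonizes with /e/ ([-round]) → [i]

[enɤnine]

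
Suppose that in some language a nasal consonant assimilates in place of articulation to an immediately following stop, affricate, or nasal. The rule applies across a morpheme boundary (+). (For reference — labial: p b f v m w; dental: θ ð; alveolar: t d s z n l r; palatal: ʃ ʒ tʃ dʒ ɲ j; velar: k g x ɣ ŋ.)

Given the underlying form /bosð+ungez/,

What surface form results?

[bosð+uŋgez]

/n/ before /g/ (velar) → [ŋ]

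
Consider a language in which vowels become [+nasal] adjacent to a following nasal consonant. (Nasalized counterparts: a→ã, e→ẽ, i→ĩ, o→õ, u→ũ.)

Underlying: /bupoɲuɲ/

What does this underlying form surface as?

/o/ before nasal /ɲ/ → [õ]
/u/ before nasal /ɲ/ → [ũ]

[bupõɲũɲ]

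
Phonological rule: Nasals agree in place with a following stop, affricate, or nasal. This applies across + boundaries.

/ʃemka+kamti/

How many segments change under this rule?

2

/m/ before /k/ (velar) → [ŋ]
/m/ before /t/ (alveolar) → [n]
2 segments change.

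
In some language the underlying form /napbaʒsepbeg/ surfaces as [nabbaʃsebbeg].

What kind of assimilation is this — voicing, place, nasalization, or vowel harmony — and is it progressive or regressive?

/p/→[b] /ʒ/→[ʃ] /p/→[b].
Each target copies a feature from the following segment, so the direction is regressive.

voicing assimilation, regressive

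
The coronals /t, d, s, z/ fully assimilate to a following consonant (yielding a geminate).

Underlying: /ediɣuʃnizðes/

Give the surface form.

/z/ before /ð/ → [ð] (total assimilation)

[ediɣuʃniððes]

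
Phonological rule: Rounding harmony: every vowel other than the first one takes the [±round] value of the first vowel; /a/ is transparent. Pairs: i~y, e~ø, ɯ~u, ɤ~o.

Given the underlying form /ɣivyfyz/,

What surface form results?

/y/ harmonizes with /i/ ([-round]) → [i]
/y/ harmonizes with /i/ ([-round]) → [i]

[ɣivifiz]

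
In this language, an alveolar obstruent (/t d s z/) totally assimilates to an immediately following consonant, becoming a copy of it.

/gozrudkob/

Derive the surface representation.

[gorrukkob]

/z/ before /r/ → [r] (total assimilation)
/d/ before /k/ → [k] (total assimilation)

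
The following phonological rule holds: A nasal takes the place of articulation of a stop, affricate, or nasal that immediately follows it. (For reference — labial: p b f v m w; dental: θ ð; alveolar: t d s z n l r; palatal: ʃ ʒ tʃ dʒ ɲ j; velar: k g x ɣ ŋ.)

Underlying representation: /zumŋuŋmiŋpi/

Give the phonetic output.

/m/ before /ŋ/ (velar) → [ŋ]
/ŋ/ before /m/ (labial) → [m]
/ŋ/ before /p/ (labial) → [m]

[zuŋŋummimpi]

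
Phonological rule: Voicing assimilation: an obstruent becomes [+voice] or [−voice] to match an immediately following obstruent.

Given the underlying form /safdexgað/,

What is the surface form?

[savdeɣgað]

/f/ before /d/ (voiced) → [v]
/x/ before /g/ (voiced) → [ɣ]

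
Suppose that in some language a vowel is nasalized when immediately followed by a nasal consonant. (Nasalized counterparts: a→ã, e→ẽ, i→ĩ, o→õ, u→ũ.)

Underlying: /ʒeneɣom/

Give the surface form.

/e/ before nasal /n/ → [ẽ]
/o/ before nasal /m/ → [õ]

[ʒẽneɣõm]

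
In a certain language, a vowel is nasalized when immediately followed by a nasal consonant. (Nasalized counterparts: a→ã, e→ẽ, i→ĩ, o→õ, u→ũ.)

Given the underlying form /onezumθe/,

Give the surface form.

/o/ before nasal /n/ → [õ]
/u/ before nasal /m/ → [ũ]

[õnezũmθe]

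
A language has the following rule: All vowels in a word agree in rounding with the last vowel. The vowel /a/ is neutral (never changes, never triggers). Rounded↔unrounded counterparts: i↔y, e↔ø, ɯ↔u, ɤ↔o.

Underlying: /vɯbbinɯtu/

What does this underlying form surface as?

[vubbynutu]

/ɯ/ harmonizes with /u/ ([+round]) → [u]
/i/ harmonizes with /u/ ([+round]) → [y]
/ɯ/ harmonizes with /u/ ([+round]) → [u]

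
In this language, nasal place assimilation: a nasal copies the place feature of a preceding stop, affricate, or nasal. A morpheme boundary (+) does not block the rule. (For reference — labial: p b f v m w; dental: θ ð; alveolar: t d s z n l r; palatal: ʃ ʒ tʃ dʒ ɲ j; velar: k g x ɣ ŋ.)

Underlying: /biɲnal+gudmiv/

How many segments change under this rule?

2

/n/ after /ɲ/ (palatal) → [ɲ]
/m/ after /d/ (alveolar) → [n]
2 segments change.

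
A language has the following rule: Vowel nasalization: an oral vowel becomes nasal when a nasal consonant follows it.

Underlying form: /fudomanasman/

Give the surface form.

/o/ before nasal /m/ → [õ]
/a/ before nasal /n/ → [ã]
/a/ before nasal /n/ → [ã]

[fudõmãnasmãn]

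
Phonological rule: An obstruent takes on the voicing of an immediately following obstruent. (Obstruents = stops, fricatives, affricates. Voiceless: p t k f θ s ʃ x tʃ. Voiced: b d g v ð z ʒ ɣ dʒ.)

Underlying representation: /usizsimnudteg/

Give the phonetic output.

/z/ before /s/ (voiceless) → [s]
/d/ before /t/ (voiceless) → [t]

[usissimnutteg]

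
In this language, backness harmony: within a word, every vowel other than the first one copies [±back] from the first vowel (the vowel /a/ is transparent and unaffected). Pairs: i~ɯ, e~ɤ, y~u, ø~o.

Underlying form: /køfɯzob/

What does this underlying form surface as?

/ɯ/ harmonizes with /ø/ ([-back]) → [i]
/o/ harmonizes with /ø/ ([-back]) → [ø]

[køfizøb]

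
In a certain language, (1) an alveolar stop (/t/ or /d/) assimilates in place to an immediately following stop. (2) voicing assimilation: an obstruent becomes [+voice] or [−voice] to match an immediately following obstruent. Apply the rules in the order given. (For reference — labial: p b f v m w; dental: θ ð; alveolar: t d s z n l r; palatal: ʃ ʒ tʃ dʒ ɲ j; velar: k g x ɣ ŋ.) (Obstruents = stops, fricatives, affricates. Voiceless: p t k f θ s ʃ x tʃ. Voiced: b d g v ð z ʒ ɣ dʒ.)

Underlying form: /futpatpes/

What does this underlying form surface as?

Rule 1: /t/ before /p/ (labial) → [p]
Rule 1: /t/ before /p/ (labial) → [p]
After rule 1: fuppappes
Rule 2: no segment meets the rule's conditions; no change.

[fuppappes]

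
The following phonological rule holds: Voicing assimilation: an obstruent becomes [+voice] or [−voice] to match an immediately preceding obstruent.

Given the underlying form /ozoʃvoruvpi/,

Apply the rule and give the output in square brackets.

/v/ after /ʃ/ (voiceless) → [f]
/p/ after /v/ (voiced) → [b]

[ozoʃforuvbi]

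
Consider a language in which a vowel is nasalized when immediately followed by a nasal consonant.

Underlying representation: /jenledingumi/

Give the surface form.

/e/ before nasal /n/ → [ẽ]
/i/ before nasal /n/ → [ĩ]
/u/ before nasal /m/ → [ũ]

[jẽnledĩngũmi]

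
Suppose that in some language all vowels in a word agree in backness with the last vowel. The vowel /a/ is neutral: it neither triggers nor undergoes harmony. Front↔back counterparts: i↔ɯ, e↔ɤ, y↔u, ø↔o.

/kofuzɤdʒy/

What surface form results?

/o/ harmonizes with /y/ ([-back]) → [ø]
/u/ harmonizes with /y/ ([-back]) → [y]
/ɤ/ harmonizes with /y/ ([-back]) → [e]

[køfyzedʒy]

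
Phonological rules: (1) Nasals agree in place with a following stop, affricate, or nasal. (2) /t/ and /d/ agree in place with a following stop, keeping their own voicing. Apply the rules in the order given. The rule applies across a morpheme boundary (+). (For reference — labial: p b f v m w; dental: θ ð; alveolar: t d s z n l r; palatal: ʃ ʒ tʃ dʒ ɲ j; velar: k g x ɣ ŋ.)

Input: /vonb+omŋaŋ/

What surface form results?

Rule 1: /n/ before /b/ (labial) → [m]
Rule 1: /m/ before /ŋ/ (velar) → [ŋ]
After rule 1: vomb+oŋŋaŋ
Rule 2: no segment meets the rule's conditions; no change.

[vomb+oŋŋaŋ]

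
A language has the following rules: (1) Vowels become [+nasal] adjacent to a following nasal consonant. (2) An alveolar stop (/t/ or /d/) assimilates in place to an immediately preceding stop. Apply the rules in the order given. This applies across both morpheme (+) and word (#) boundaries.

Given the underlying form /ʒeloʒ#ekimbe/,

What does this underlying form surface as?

[ʒeloʒ#ekĩmbe]

Rule 1: /i/ before nasal /m/ → [ĩ]
After rule 1: ʒeloʒ#ekĩmbe
Rule 2: no segment meets the rule's conditions; no change.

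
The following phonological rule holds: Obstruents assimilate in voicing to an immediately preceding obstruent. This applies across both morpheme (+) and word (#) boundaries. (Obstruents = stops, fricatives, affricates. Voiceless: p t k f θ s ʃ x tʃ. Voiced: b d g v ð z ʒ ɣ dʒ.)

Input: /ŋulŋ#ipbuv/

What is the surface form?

/b/ after /p/ (voiceless) → [p]

[ŋulŋ#ippuv]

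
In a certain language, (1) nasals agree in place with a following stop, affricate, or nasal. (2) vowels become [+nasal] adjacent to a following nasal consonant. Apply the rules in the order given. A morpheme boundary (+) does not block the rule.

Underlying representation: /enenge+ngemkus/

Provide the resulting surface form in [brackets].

Rule 1: /n/ before /g/ (velar) → [ŋ]
Rule 1: /n/ before /g/ (velar) → [ŋ]
Rule 1: /m/ before /k/ (velar) → [ŋ]
After rule 1: eneŋge+ŋgeŋkus
Rule 2: /e/ before nasal /n/ → [ẽ]
Rule 2: /e/ before nasal /ŋ/ → [ẽ]
Rule 2: /e/ before nasal /ŋ/ → [ẽ]
Rule 2: /e/ before nasal /ŋ/ → [ẽ]

[ẽnẽŋgẽ+ŋgẽŋkus]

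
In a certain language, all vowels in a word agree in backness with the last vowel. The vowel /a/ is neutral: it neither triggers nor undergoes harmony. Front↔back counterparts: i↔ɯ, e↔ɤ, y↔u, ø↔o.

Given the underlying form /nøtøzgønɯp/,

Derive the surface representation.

/ø/ harmonizes with /ɯ/ ([+back]) → [o]
/ø/ harmonizes with /ɯ/ ([+back]) → [o]
/ø/ harmonizes with /ɯ/ ([+back]) → [o]

[notozgonɯp]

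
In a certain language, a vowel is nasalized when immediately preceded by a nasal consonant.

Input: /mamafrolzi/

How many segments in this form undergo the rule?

/a/ after nasal /m/ → [ã]
/a/ after nasal /m/ → [ã]
2 segments change.

2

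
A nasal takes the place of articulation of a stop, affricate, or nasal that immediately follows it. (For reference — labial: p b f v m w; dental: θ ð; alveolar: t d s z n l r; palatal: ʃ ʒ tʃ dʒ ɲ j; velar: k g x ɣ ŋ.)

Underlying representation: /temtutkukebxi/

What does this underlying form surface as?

/m/ before /t/ (alveolar) → [n]

[tentutkukebxi]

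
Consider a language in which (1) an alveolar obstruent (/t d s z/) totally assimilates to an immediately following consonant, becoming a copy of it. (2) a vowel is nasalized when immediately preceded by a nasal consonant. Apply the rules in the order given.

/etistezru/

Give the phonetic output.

Rule 1: /s/ before /t/ → [t] (total assimilation)
Rule 1: /z/ before /r/ → [r] (total assimilation)
After rule 1: etitterru
Rule 2: no segment meets the rule's conditions; no change.

[etitterru]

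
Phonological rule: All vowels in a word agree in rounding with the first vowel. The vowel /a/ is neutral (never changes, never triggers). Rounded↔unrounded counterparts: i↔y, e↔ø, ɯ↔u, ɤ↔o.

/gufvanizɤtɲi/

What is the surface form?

/i/ harmonizes with /u/ ([+round]) → [y]
/ɤ/ harmonizes with /u/ ([+round]) → [o]
/i/ harmonizes with /u/ ([+round]) → [y]

[gufvanyzotɲy]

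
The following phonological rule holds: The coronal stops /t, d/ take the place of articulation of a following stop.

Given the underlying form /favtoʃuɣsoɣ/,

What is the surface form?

[favtoʃuɣsoɣ]

no segment meets the rule's conditions; no change.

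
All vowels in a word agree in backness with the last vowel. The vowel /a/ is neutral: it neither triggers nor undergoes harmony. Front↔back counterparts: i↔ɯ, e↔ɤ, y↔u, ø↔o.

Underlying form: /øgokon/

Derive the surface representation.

/ø/ harmonizes with /o/ ([+back]) → [o]

[ogokon]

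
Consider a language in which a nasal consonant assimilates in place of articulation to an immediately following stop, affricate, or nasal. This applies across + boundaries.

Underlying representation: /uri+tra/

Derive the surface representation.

no segment meets the rule's conditions; no change.

[uri+tra]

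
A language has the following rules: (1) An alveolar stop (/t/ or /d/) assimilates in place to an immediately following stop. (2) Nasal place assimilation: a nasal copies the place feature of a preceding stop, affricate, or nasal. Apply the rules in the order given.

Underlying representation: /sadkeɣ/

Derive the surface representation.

Rule 1: /d/ before /k/ (velar) → [g]
After rule 1: sagkeɣ
Rule 2: no segment meets the rule's conditions; no change.

[sagkeɣ]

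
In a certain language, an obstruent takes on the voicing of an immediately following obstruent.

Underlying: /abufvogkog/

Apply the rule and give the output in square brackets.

/f/ before /v/ (voiced) → [v]
/g/ before /k/ (voiceless) → [k]

[abuvvokkog]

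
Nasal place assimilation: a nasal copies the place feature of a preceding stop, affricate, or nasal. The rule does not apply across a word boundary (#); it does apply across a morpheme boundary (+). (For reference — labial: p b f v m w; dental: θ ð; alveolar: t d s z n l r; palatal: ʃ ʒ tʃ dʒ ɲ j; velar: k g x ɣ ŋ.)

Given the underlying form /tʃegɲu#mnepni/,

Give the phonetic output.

[tʃegŋu#mmepmi]

/ɲ/ after /g/ (velar) → [ŋ]
/n/ after /m/ (labial) → [m]
/n/ after /p/ (labial) → [m]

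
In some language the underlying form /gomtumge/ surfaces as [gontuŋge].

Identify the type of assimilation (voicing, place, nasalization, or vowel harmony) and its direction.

place assimilation, regressive

/m/→[n] /m/→[ŋ].
Each target copies a feature from the following segment, so the direction is regressive.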